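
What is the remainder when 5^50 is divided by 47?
Using Fermat: 5^{46} ≡ 1 (mod 47). 50 ≡ 4 (mod 46). So 5^{50} ≡ 5^{4} ≡ 14 (mod 47)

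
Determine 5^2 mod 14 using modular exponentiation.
2 = 2 (binary 10). Repeated squaring mod 14: 5^1 ≡ 5; 5^2 ≡ 5² = 25 ≡ 11. So 5^2 ≡ 11 (mod 14).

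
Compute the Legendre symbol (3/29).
(3/29) = 3^{14} mod 29 = -1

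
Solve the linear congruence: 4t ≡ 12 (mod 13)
3

Since gcd(4, 13) = 1 divides 12, a solution exists.
Multiply both sides by the inverse of 4 mod 13:
  4^(-1) mod 13 = 10
  x ≡ 10 × 12 ≡ 120 ≡ 3 (mod 13)
Verification: 4 × 3 = 12 = 0 × 13 + 12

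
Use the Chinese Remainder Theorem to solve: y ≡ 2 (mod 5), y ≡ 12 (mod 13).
M = 5 × 13 = 65. M₁ = 13, y₁ ≡ 2 (mod 5). M₂ = 5, y₂ ≡ 8 (mod 13). y = 2×13×2 + 12×5×8 ≡ 12 (mod 65)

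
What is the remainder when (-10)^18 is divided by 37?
Using repeated squaring. (-10) ≡ 27 (mod 37). 18 = 16 + 2 (binary 10010). Repeated squaring mod 37: 27^1 ≡ 27; 27^2 ≡ 27² = 729 ≡ 26; 27^4 ≡ 26² = 676 ≡ 10; 27^8 ≡ 10² = 100 ≡ 26; 27^16 ≡ 26² = 676 ≡ 10. Multiply: (-10)^18 ≡ 27^16 × 27^2 ≡ 10 × 26 (mod 37): 10 × 26 = 260 ≡ 1. So (-10)^18 ≡ 1 (mod 37).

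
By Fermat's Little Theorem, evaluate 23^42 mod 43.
By Fermat's Little Theorem, 23^{42} ≡ 1 (mod 43) since 43 is prime and gcd(23, 43) = 1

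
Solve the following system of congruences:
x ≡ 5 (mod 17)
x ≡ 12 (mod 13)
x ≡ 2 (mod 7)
1416

Using the Chinese Remainder Theorem:
M = product of moduli = 1547
For equation 1: M_1 = 91, 91 ≡ 6 (mod 17), inverse of 91 mod 17 is 3 (check: 6 × 3 = 18 ≡ 1 (mod 17))
For equation 2: M_2 = 119, 119 ≡ 2 (mod 13), inverse of 119 mod 13 is 7 (check: 2 × 7 = 14 ≡ 1 (mod 13))
For equation 3: M_3 = 221, 221 ≡ 4 (mod 7), inverse of 221 mod 7 is 2 (check: 4 × 2 = 8 ≡ 1 (mod 7))
Combine: x ≡ Σ r_i×M_i×(M_i⁻¹ mod m_i) = 5×91×3 + 12×119×7 + 2×221×2 = 1365 + 9996 + 884 = 12245
12245 mod 1547 = 1416
x ≡ 1416 (mod 1547)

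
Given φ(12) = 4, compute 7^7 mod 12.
By Euler: 7^{4} ≡ 1 (mod 12) since gcd(7, 12) = 1. 7 = 1×4 + 3. So 7^{7} ≡ 7^{3} ≡ 7 (mod 12)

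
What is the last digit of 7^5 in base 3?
7 ≡ 1 (mod 3). 5 = 4 + 1 (binary 101). Repeated squaring mod 3: 1^1 ≡ 1; 1^2 ≡ 1² = 1 ≡ 1; 1^4 ≡ 1² = 1 ≡ 1. Multiply: 7^5 ≡ 1^4 × 1^1 ≡ 1 × 1 (mod 3): 1 × 1 = 1 ≡ 1. So 7^5 ≡ 1 (mod 3).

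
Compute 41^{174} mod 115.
81

Using successive squaring:
Binary expansion of 174: 10101110
Powers of 41 mod 115 (each is the square of the previous):
  41^1 ≡ 41 (mod 115)
  41^2 ≡ 41² = 1681 ≡ 71 (mod 115)
  41^4 ≡ 71² = 5041 ≡ 96 (mod 115)
  41^8 ≡ 96² = 9216 ≡ 16 (mod 115)
  41^16 ≡ 16² = 256 ≡ 26 (mod 115)
  41^32 ≡ 26² = 676 ≡ 101 (mod 115)
  41^64 ≡ 101² = 10201 ≡ 81 (mod 115)
  41^128 ≡ 81² = 6561 ≡ 6 (mod 115)
174 = 128 + 32 + 8 + 4 + 2, so 41^174 = 41^128 × 41^32 × 41^8 × 41^4 × 41^2 ≡ 6 × 101 × 16 × 96 × 71 (mod 115)
Multiplying step by step:
  6 × 101 = 606 ≡ 31 (mod 115)
  31 × 16 = 496 ≡ 36 (mod 115)
  36 × 96 = 3456 ≡ 6 (mod 115)
  6 × 71 = 426 ≡ 81 (mod 115)
Result: 41^174 ≡ 81 (mod 115)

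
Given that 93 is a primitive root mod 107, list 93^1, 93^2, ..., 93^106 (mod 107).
g^1, g^2, ..., g^{106} mod 107: {93, 89, 38, 3, 65, 53, 7, 9, 88, 52, 21, 27, 50, 49, 63, 81, 43, 40, 82, 29, 22, 13, 32, 87, 66, 39, 96, 47, 91, 10, 74, 34, 59, 30, 8, 102, 70, 90, 24, 92, 103, 56, 72, 62, 95, 61, 2, 79, 71, 76, 6, 23, 106, 14, 18, 69, 104, 42, 54, 100, 98, 19, 55, 86, 80, 57, 58, 44, 26, 64, 67, 25, 78, 85, 94, 75, 20, 41, 68, 11, 60, 16, 97, 33, 73, 48, 77, 99, 5, 37, 17, 83, 15, 4, 51, 35, 45, 12, 46, 105, 28, 36, 31, 101, 84, 1}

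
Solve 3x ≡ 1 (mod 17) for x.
3^(-1) ≡ 6 (mod 17). Verification: 3 × 6 = 18 ≡ 1 (mod 17)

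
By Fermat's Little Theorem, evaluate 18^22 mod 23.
By Fermat's Little Theorem, 18^{22} ≡ 1 (mod 23) since 23 is prime and gcd(18, 23) = 1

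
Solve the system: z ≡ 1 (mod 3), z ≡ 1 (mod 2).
M = 3 × 2 = 6. M₁ = 2, y₁ ≡ 2 (mod 3). M₂ = 3, y₂ ≡ 1 (mod 2). z = 1×2×2 + 1×3×1 ≡ 1 (mod 6)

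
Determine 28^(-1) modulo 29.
28^(-1) ≡ 28 (mod 29). Verification: 28 × 28 = 784 ≡ 1 (mod 29)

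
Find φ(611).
552

Prime factorization: 611 = 13 × 47
Using the formula φ(n) = n × Π(1 - 1/p) for each prime factor p:
φ(611) = 611 × (1 - 1/13) × (1 - 1/47)
φ(611) = 552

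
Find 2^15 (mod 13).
Using Fermat: 2^{12} ≡ 1 (mod 13). 15 ≡ 3 (mod 12). So 2^{15} ≡ 2^{3} ≡ 8 (mod 13)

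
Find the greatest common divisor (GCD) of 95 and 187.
1

Using the Euclidean algorithm:
95 = 0 × 187 + 95
187 = 1 × 95 + 92
95 = 1 × 92 + 3
92 = 30 × 3 + 2
3 = 1 × 2 + 1
2 = 2 × 1 + 0

GCD(95, 187) = 1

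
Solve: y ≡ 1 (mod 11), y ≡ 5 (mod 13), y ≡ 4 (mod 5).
M = 11 × 13 × 5 = 715. M₁ = 65, y₁ ≡ 10 (mod 11). M₂ = 55, y₂ ≡ 9 (mod 13). M₃ = 143, y₃ ≡ 2 (mod 5). y = 1×65×10 + 5×55×9 + 4×143×2 ≡ 694 (mod 715)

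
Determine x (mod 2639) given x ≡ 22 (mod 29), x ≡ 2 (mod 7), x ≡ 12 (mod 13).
51

Using the Chinese Remainder Theorem:
M = product of moduli = 2639
For equation 1: M_1 = 91, 91 ≡ 4 (mod 29), inverse of 91 mod 29 is 22 (check: 4 × 22 = 88 ≡ 1 (mod 29))
For equation 2: M_2 = 377, 377 ≡ 6 (mod 7), inverse of 377 mod 7 is 6 (check: 6 × 6 = 36 ≡ 1 (mod 7))
For equation 3: M_3 = 203, 203 ≡ 8 (mod 13), inverse of 203 mod 13 is 5 (check: 8 × 5 = 40 ≡ 1 (mod 13))
Combine: x ≡ Σ r_i×M_i×(M_i⁻¹ mod m_i) = 22×91×22 + 2×377×6 + 12×203×5 = 44044 + 4524 + 12180 = 60748
60748 mod 2639 = 51
x ≡ 51 (mod 2639)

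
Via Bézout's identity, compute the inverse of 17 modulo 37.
Extended GCD: 17(-13) + 37(6) = 1. So 17^(-1) ≡ 24 ≡ 24 (mod 37). Verify: 17 × 24 = 408 ≡ 1 (mod 37)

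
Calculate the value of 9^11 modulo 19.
Using repeated squaring. 11 = 8 + 2 + 1 (binary 1011). Repeated squaring mod 19: 9^1 ≡ 9; 9^2 ≡ 9² = 81 ≡ 5; 9^4 ≡ 5² = 25 ≡ 6; 9^8 ≡ 6² = 36 ≡ 17. Multiply: 9^11 = 9^8 × 9^2 × 9^1 ≡ 17 × 5 × 9 (mod 19): 17 × 5 = 85 ≡ 9; 9 × 9 = 81 ≡ 5. So 9^11 ≡ 5 (mod 19).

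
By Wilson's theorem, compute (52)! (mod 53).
By Wilson's theorem, (52)! ≡ -1 ≡ 52 (mod 53)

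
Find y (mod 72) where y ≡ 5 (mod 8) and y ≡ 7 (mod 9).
M = 8 × 9 = 72. M₁ = 9, y₁ ≡ 1 (mod 8). M₂ = 8, y₂ ≡ 8 (mod 9). y = 5×9×1 + 7×8×8 ≡ 61 (mod 72)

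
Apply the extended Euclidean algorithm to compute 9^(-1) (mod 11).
Extended GCD: 9(5) + 11(-4) = 1. So 9^(-1) ≡ 5 ≡ 5 (mod 11). Verify: 9 × 5 = 45 ≡ 1 (mod 11)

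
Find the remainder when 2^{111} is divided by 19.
By Fermat: 2^{18} ≡ 1 (mod 19). 111 = 6×18 + 3. So 2^{111} ≡ 2^{3} ≡ 8 (mod 19)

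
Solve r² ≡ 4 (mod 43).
The square roots of 4 mod 43 are 41 and 2. Verify: 41² = 1681 ≡ 4 (mod 43)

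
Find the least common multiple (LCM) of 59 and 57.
3363

First find GCD(59, 57) using the Euclidean algorithm:
59 = 1 × 57 + 2
57 = 28 × 2 + 1
2 = 2 × 1 + 0
GCD(59, 57) = 1

LCM formula: LCM(a, b) = (a × b) / GCD(a, b)
LCM(59, 57) = (59 × 57) / 1
LCM(59, 57) = 3363 / 1
LCM(59, 57) = 3363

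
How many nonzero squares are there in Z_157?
For prime 157, there are (p-1)/2 = (157-1)/2 = 78 quadratic residues (excluding 0).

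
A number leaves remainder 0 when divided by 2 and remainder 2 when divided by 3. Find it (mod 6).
M = 2 × 3 = 6. M₁ = 3, y₁ ≡ 1 (mod 2). M₂ = 2, y₂ ≡ 2 (mod 3). z = 0×3×1 + 2×2×2 ≡ 2 (mod 6)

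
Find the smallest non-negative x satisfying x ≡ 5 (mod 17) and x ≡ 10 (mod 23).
M = 17 × 23 = 391. M₁ = 23, y₁ ≡ 3 (mod 17). M₂ = 17, y₂ ≡ 19 (mod 23). x = 5×23×3 + 10×17×19 ≡ 56 (mod 391)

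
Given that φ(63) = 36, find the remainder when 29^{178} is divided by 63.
By Euler: 29^{36} ≡ 1 (mod 63) since gcd(29, 63) = 1. 178 = 4×36 + 34. So 29^{178} ≡ 29^{34} ≡ 43 (mod 63)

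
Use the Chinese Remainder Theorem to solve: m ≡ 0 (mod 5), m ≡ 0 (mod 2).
M = 5 × 2 = 10. M₁ = 2, y₁ ≡ 3 (mod 5). M₂ = 5, y₂ ≡ 1 (mod 2). m = 0×2×3 + 0×5×1 ≡ 0 (mod 10)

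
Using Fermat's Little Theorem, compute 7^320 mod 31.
By Fermat: 7^{30} ≡ 1 (mod 31). 320 ≡ 20 (mod 30). So 7^{320} ≡ 7^{20} ≡ 5 (mod 31)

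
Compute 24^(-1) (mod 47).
24^(-1) ≡ 2 (mod 47). Verification: 24 × 2 = 48 ≡ 1 (mod 47)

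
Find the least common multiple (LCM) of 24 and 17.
408

First find GCD(24, 17) using the Euclidean algorithm:
24 = 1 × 17 + 7
17 = 2 × 7 + 3
7 = 2 × 3 + 1
3 = 3 × 1 + 0
GCD(24, 17) = 1

LCM formula: LCM(a, b) = (a × b) / GCD(a, b)
LCM(24, 17) = (24 × 17) / 1
LCM(24, 17) = 408 / 1
LCM(24, 17) = 408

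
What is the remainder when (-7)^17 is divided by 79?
Using repeated squaring. (-7) ≡ 72 (mod 79). 17 = 16 + 1 (binary 10001). Repeated squaring mod 79: 72^1 ≡ 72; 72^2 ≡ 72² = 5184 ≡ 49; 72^4 ≡ 49² = 2401 ≡ 31; 72^8 ≡ 31² = 961 ≡ 13; 72^16 ≡ 13² = 169 ≡ 11. Multiply: (-7)^17 ≡ 72^16 × 72^1 ≡ 11 × 72 (mod 79): 11 × 72 = 792 ≡ 2. So (-7)^17 ≡ 2 (mod 79).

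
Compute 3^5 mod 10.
5 = 4 + 1 (binary 101). Repeated squaring mod 10: 3^1 ≡ 3; 3^2 ≡ 3² = 9 ≡ 9; 3^4 ≡ 9² = 81 ≡ 1. Multiply: 3^5 = 3^4 × 3^1 ≡ 1 × 3 (mod 10): 1 × 3 = 3 ≡ 3. So 3^5 ≡ 3 (mod 10).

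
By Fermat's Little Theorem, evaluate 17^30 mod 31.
By Fermat's Little Theorem, 17^{30} ≡ 1 (mod 31) since 31 is prime and gcd(17, 31) = 1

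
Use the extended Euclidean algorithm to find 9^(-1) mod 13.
Extended GCD: 9(3) + 13(-2) = 1. So 9^(-1) ≡ 3 ≡ 3 (mod 13). Verify: 9 × 3 = 27 ≡ 1 (mod 13)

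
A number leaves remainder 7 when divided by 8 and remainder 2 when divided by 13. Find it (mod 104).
M = 8 × 13 = 104. M₁ = 13, y₁ ≡ 5 (mod 8). M₂ = 8, y₂ ≡ 5 (mod 13). x = 7×13×5 + 2×8×5 ≡ 15 (mod 104)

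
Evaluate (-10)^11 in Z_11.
Using Fermat: (-10)^{10} ≡ 1 (mod 11). 11 ≡ 1 (mod 10). So (-10)^{11} ≡ (-10)^{1} ≡ 1 (mod 11)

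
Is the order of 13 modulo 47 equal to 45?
No, the actual order is 46, not 45.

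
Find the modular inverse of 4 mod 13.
4^(-1) ≡ 10 (mod 13). Verification: 4 × 10 = 40 ≡ 1 (mod 13)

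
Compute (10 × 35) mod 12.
2

(10 × 35) = 350
350 mod 12 = 2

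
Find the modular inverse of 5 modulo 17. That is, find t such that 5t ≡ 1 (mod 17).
7

Using Extended Euclidean Algorithm:
gcd(5, 17) = 1
Bezout coefficients: 5 × 7 + 17 × -2 = 1
So 5 × 7 ≡ 1 (mod 17)
The inverse is 7 mod 17 = 7
Verification: 5 × 7 = 35 = 2 × 17 + 1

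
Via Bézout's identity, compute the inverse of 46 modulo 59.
Extended GCD: 46(9) + 59(-7) = 1. So 46^(-1) ≡ 9 ≡ 9 (mod 59). Verify: 46 × 9 = 414 ≡ 1 (mod 59)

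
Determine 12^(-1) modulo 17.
12^(-1) ≡ 10 (mod 17). Verification: 12 × 10 = 120 ≡ 1 (mod 17)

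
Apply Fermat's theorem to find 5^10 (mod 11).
By Fermat's Little Theorem, 5^{10} ≡ 1 (mod 11) since 11 is prime and gcd(5, 11) = 1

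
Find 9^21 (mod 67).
Using repeated squaring. 21 = 16 + 4 + 1 (binary 10101). Repeated squaring mod 67: 9^1 ≡ 9; 9^2 ≡ 9² = 81 ≡ 14; 9^4 ≡ 14² = 196 ≡ 62; 9^8 ≡ 62² = 3844 ≡ 25; 9^16 ≡ 25² = 625 ≡ 22. Multiply: 9^21 = 9^16 × 9^4 × 9^1 ≡ 22 × 62 × 9 (mod 67): 22 × 62 = 1364 ≡ 24; 24 × 9 = 216 ≡ 15. So 9^21 ≡ 15 (mod 67).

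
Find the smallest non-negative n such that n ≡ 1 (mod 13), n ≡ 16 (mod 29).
248

Using the Chinese Remainder Theorem:
M = product of moduli = 377
For equation 1: M_1 = 29, 29 ≡ 3 (mod 13), inverse of 29 mod 13 is 9 (check: 3 × 9 = 27 ≡ 1 (mod 13))
For equation 2: M_2 = 13, 13 ≡ 13 (mod 29), inverse of 13 mod 29 is 9 (check: 13 × 9 = 117 ≡ 1 (mod 29))
Combine: n ≡ Σ r_i×M_i×(M_i⁻¹ mod m_i) = 1×29×9 + 16×13×9 = 261 + 1872 = 2133
2133 mod 377 = 248
n ≡ 248 (mod 377)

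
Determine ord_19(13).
Powers of 13 mod 19: 13^1≡13, 13^2≡17, 13^3≡12, 13^4≡4, 13^5≡14, 13^6≡11, 13^7≡10, 13^8≡16, 13^9≡18, 13^10≡6, 13^11≡2, 13^12≡7, 13^13≡15, 13^14≡5, 13^15≡8, 13^16≡9, 13^17≡3, 13^18≡1. Order = 18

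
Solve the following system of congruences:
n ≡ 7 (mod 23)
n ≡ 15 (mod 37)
237

Using the Chinese Remainder Theorem:
M = product of moduli = 851
For equation 1: M_1 = 37, 37 ≡ 14 (mod 23), inverse of 37 mod 23 is 5 (check: 14 × 5 = 70 ≡ 1 (mod 23))
For equation 2: M_2 = 23, 23 ≡ 23 (mod 37), inverse of 23 mod 37 is 29 (check: 23 × 29 = 667 ≡ 1 (mod 37))
Combine: n ≡ Σ r_i×M_i×(M_i⁻¹ mod m_i) = 7×37×5 + 15×23×29 = 1295 + 10005 = 11300
11300 mod 851 = 237
n ≡ 237 (mod 851)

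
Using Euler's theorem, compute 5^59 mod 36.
By Euler: 5^{12} ≡ 1 (mod 36) since gcd(5, 36) = 1. 59 = 4×12 + 11. So 5^{59} ≡ 5^{11} ≡ 29 (mod 36)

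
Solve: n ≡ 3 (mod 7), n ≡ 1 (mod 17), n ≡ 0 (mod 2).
M = 7 × 17 × 2 = 238. M₁ = 34, y₁ ≡ 6 (mod 7). M₂ = 14, y₂ ≡ 11 (mod 17). M₃ = 119, y₃ ≡ 1 (mod 2). n = 3×34×6 + 1×14×11 + 0×119×1 ≡ 52 (mod 238)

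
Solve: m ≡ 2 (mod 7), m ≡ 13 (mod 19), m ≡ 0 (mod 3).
M = 7 × 19 × 3 = 399. M₁ = 57, y₁ ≡ 1 (mod 7). M₂ = 21, y₂ ≡ 10 (mod 19). M₃ = 133, y₃ ≡ 1 (mod 3). m = 2×57×1 + 13×21×10 + 0×133×1 ≡ 51 (mod 399)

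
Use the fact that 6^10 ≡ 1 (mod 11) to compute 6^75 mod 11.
By Fermat: 6^{10} ≡ 1 (mod 11). 75 = 7×10 + 5. So 6^{75} ≡ 6^{5} ≡ 10 (mod 11)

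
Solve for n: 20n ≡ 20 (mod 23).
1

Since gcd(20, 23) = 1 divides 20, a solution exists.
Multiply both sides by the inverse of 20 mod 23:
  20^(-1) mod 23 = 15
  x ≡ 15 × 20 ≡ 300 ≡ 1 (mod 23)
Verification: 20 × 1 = 20 = 0 × 23 + 20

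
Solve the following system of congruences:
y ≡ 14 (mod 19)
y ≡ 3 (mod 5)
33

Using the Chinese Remainder Theorem:
M = product of moduli = 95
For equation 1: M_1 = 5, 5 ≡ 5 (mod 19), inverse of 5 mod 19 is 4 (check: 5 × 4 = 20 ≡ 1 (mod 19))
For equation 2: M_2 = 19, 19 ≡ 4 (mod 5), inverse of 19 mod 5 is 4 (check: 4 × 4 = 16 ≡ 1 (mod 5))
Combine: y ≡ Σ r_i×M_i×(M_i⁻¹ mod m_i) = 14×5×4 + 3×19×4 = 280 + 228 = 508
508 mod 95 = 33
y ≡ 33 (mod 95)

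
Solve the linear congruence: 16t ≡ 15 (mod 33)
3

Since gcd(16, 33) = 1 divides 15, a solution exists.
Multiply both sides by the inverse of 16 mod 33:
  16^(-1) mod 33 = 31
  x ≡ 31 × 15 ≡ 465 ≡ 3 (mod 33)
Verification: 16 × 3 = 48 = 1 × 33 + 15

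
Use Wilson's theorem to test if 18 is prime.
(17)! mod 18 = 0. Since 0 ≢ -1 (mod 18), 18 is not prime.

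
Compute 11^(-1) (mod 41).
11^(-1) ≡ 15 (mod 41). Verification: 11 × 15 = 165 ≡ 1 (mod 41)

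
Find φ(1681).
1640

Prime factorization: 1681 = 41^2
Using the formula φ(n) = n × Π(1 - 1/p) for each prime factor p:
φ(1681) = 1681 × (1 - 1/41)
φ(1681) = 1640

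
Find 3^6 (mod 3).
3 ≡ 0 (mod 3). 6 = 4 + 2 (binary 110). Repeated squaring mod 3: 0^1 ≡ 0; 0^2 ≡ 0² = 0 ≡ 0; 0^4 ≡ 0² = 0 ≡ 0. Multiply: 3^6 ≡ 0^4 × 0^2 ≡ 0 × 0 (mod 3): 0 × 0 = 0 ≡ 0. So 3^6 ≡ 0 (mod 3).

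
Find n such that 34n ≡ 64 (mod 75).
46

Since gcd(34, 75) = 1 divides 64, a solution exists.
Multiply both sides by the inverse of 34 mod 75:
  34^(-1) mod 75 = 64
  x ≡ 64 × 64 ≡ 4096 ≡ 46 (mod 75)
Verification: 34 × 46 = 1564 = 20 × 75 + 64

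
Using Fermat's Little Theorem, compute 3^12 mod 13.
By Fermat's Little Theorem, 3^{12} ≡ 1 (mod 13) since 13 is prime and gcd(3, 13) = 1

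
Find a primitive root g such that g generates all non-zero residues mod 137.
p - 1 = 136 has prime divisors 2, 17. h is a primitive root mod 137 iff h^(136/q) ≢ 1 (mod 137) for each such q.
h = 2: 2^68 ≡ 1, 2^8 ≡ 119 (mod 137); 2^68 ≡ 1, so not a primitive root.
h = 3: 3^68 ≡ 136, 3^8 ≡ 122 (mod 137); none is 1, so 3 has order 136 and is a primitive root.
The smallest primitive root mod 137 is g = 3.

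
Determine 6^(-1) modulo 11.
6^(-1) ≡ 2 (mod 11). Verification: 6 × 2 = 12 ≡ 1 (mod 11)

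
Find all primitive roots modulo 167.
Primitive roots mod 167: {5, 10, 13, 15, 17, 20, 23, 26, 30, 34, 35, 37, 39, 40, 41, 43, 45, 46, 51, 52, 53, 55, 59, 60, 67, 68, 69, 70, 71, 73, 74, 78, 79, 80, 82, 83, 86, 90, 91, 92, 95, 101, 102, 103, 104, 105, 106, 109, 110, 111, 113, 117, 118, 119, 120, 123, 125, 129, 131, 134, 135, 136, 138, 139, 140, 142, 143, 145, 146, 148, 149, 151, 153, 155, 156, 158, 159, 160, 161, 163, 164, 165}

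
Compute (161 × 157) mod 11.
10

(161 × 157) = 25277
25277 mod 11 = 10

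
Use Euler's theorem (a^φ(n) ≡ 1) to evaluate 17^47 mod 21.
By Euler: 17^{12} ≡ 1 (mod 21) since gcd(17, 21) = 1. 47 = 3×12 + 11. So 17^{47} ≡ 17^{11} ≡ 5 (mod 21)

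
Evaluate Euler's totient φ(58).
28

Prime factorization: 58 = 2 × 29
Using the formula φ(n) = n × Π(1 - 1/p) for each prime factor p:
φ(58) = 58 × (1 - 1/2) × (1 - 1/29)
φ(58) = 28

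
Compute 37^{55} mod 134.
37

Using successive squaring:
Binary expansion of 55: 110111
Powers of 37 mod 134 (each is the square of the previous):
  37^1 ≡ 37 (mod 134)
  37^2 ≡ 37² = 1369 ≡ 29 (mod 134)
  37^4 ≡ 29² = 841 ≡ 37 (mod 134)
  37^8 ≡ 37² = 1369 ≡ 29 (mod 134)
  37^16 ≡ 29² = 841 ≡ 37 (mod 134)
  37^32 ≡ 37² = 1369 ≡ 29 (mod 134)
55 = 32 + 16 + 4 + 2 + 1, so 37^55 = 37^32 × 37^16 × 37^4 × 37^2 × 37^1 ≡ 29 × 37 × 37 × 29 × 37 (mod 134)
Multiplying step by step:
  29 × 37 = 1073 ≡ 1 (mod 134)
  1 × 37 = 37 ≡ 37 (mod 134)
  37 × 29 = 1073 ≡ 1 (mod 134)
  1 × 37 = 37 ≡ 37 (mod 134)
Result: 37^55 ≡ 37 (mod 134)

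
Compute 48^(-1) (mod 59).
48^(-1) ≡ 16 (mod 59). Verification: 48 × 16 = 768 ≡ 1 (mod 59)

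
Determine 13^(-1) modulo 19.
13^(-1) ≡ 3 (mod 19). Verification: 13 × 3 = 39 ≡ 1 (mod 19)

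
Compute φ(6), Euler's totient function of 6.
2

Prime factorization: 6 = 2 × 3
Using the formula φ(n) = n × Π(1 - 1/p) for each prime factor p:
φ(6) = 6 × (1 - 1/2) × (1 - 1/3)
φ(6) = 2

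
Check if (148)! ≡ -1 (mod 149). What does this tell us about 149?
(148)! mod 149 = 148. Since this equals -1 (mod 149), Wilson confirms 149 is prime.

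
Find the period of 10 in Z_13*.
Powers of 10 mod 13: 10^1≡10, 10^2≡9, 10^3≡12, 10^4≡3, 10^5≡4, 10^6≡1. Order = 6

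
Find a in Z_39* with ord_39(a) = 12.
2 has order 12 mod 39 since 2^{12} ≡ 1 (mod 39) and no smaller power works.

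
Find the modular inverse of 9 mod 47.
9^(-1) ≡ 21 (mod 47). Verification: 9 × 21 = 189 ≡ 1 (mod 47)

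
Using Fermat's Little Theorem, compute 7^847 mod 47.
By Fermat: 7^{46} ≡ 1 (mod 47). 847 ≡ 19 (mod 46). So 7^{847} ≡ 7^{19} ≡ 12 (mod 47)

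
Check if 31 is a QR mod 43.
By Euler's criterion: 31^{21} ≡ 1 (mod 43). Since this equals 1, 31 is a QR.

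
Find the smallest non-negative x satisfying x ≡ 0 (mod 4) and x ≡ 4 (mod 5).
M = 4 × 5 = 20. M₁ = 5, y₁ ≡ 1 (mod 4). M₂ = 4, y₂ ≡ 4 (mod 5). x = 0×5×1 + 4×4×4 ≡ 4 (mod 20)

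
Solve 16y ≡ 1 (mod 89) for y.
16^(-1) ≡ 39 (mod 89). Verification: 16 × 39 = 624 ≡ 1 (mod 89)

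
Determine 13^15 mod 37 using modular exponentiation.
Using repeated squaring. 15 = 8 + 4 + 2 + 1 (binary 1111). Repeated squaring mod 37: 13^1 ≡ 13; 13^2 ≡ 13² = 169 ≡ 21; 13^4 ≡ 21² = 441 ≡ 34; 13^8 ≡ 34² = 1156 ≡ 9. Multiply: 13^15 = 13^8 × 13^4 × 13^2 × 13^1 ≡ 9 × 34 × 21 × 13 (mod 37): 9 × 34 = 306 ≡ 10; 10 × 21 = 210 ≡ 25; 25 × 13 = 325 ≡ 29. So 13^15 ≡ 29 (mod 37).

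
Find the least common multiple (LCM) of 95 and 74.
7030

First find GCD(95, 74) using the Euclidean algorithm:
95 = 1 × 74 + 21
74 = 3 × 21 + 11
21 = 1 × 11 + 10
11 = 1 × 10 + 1
10 = 10 × 1 + 0
GCD(95, 74) = 1

LCM formula: LCM(a, b) = (a × b) / GCD(a, b)
LCM(95, 74) = (95 × 74) / 1
LCM(95, 74) = 7030 / 1
LCM(95, 74) = 7030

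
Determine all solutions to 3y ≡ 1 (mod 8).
3

Since gcd(3, 8) = 1 divides 1, a solution exists.
Multiply both sides by the inverse of 3 mod 8:
  3^(-1) mod 8 = 3
  x ≡ 3 × 1 ≡ 3 ≡ 3 (mod 8)
Verification: 3 × 3 = 9 = 1 × 8 + 1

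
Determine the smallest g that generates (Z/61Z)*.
2

A primitive root g modulo p has order p-1 = 60
Prime divisors of 60: [2, 3, 5]
g is a primitive root iff g^(60/q) ≢ 1 (mod 61) for each prime divisor q
Testing small values:
  g = 2: 2^30 ≡ 60, 2^20 ≡ 47, 2^12 ≡ 9 (mod 61) → none is 1, primitive root!
The smallest primitive root is 2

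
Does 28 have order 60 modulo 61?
p - 1 = 60 has prime divisors 2, 3, 5. Check 28^(60/q) mod 61 for each: 28^(60/2) = 28^30 ≡ 60, 28^(60/3) = 28^20 ≡ 1, 28^(60/5) = 28^12 ≡ 9 (mod 61). Since 28^20 ≡ 1 (mod 61), the order of 28 divides 20 (in fact the order is 20) ≠ 60, so it is not a primitive root.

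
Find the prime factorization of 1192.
2^3 × 149

Divide by primes starting from smallest:
1192 ÷ 2 = 596
596 ÷ 2 = 298
298 ÷ 2 = 149
149 ÷ 149 = 1

1192 = 2^3 × 149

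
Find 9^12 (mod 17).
Using repeated squaring. 12 = 8 + 4 (binary 1100). Repeated squaring mod 17: 9^1 ≡ 9; 9^2 ≡ 9² = 81 ≡ 13; 9^4 ≡ 13² = 169 ≡ 16; 9^8 ≡ 16² = 256 ≡ 1. Multiply: 9^12 = 9^8 × 9^4 ≡ 1 × 16 (mod 17): 1 × 16 = 16 ≡ 16. So 9^12 ≡ 16 (mod 17).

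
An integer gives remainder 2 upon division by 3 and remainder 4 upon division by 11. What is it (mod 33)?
M = 3 × 11 = 33. M₁ = 11, y₁ ≡ 2 (mod 3). M₂ = 3, y₂ ≡ 4 (mod 11). m = 2×11×2 + 4×3×4 ≡ 26 (mod 33). The smallest positive such number is 26.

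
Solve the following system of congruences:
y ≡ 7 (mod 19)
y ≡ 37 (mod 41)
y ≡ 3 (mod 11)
7417

Using the Chinese Remainder Theorem:
M = product of moduli = 8569
For equation 1: M_1 = 451, 451 ≡ 14 (mod 19), inverse of 451 mod 19 is 15 (check: 14 × 15 = 210 ≡ 1 (mod 19))
For equation 2: M_2 = 209, 209 ≡ 4 (mod 41), inverse of 209 mod 41 is 31 (check: 4 × 31 = 124 ≡ 1 (mod 41))
For equation 3: M_3 = 779, 779 ≡ 9 (mod 11), inverse of 779 mod 11 is 5 (check: 9 × 5 = 45 ≡ 1 (mod 11))
Combine: y ≡ Σ r_i×M_i×(M_i⁻¹ mod m_i) = 7×451×15 + 37×209×31 + 3×779×5 = 47355 + 239723 + 11685 = 298763
298763 mod 8569 = 7417
y ≡ 7417 (mod 8569)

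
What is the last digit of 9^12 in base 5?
Using Fermat: 9^{4} ≡ 1 (mod 5). 12 ≡ 0 (mod 4). So 9^{12} ≡ 9^{0} ≡ 1 (mod 5)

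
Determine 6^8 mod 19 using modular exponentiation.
8 = 8 (binary 1000). Repeated squaring mod 19: 6^1 ≡ 6; 6^2 ≡ 6² = 36 ≡ 17; 6^4 ≡ 17² = 289 ≡ 4; 6^8 ≡ 4² = 16 ≡ 16. So 6^8 ≡ 16 (mod 19).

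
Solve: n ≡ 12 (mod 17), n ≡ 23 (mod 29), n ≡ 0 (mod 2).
M = 17 × 29 × 2 = 986. M₁ = 58, y₁ ≡ 5 (mod 17). M₂ = 34, y₂ ≡ 6 (mod 29). M₃ = 493, y₃ ≡ 1 (mod 2). n = 12×58×5 + 23×34×6 + 0×493×1 ≡ 284 (mod 986)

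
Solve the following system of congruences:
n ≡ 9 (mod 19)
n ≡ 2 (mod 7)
9

Using the Chinese Remainder Theorem:
M = product of moduli = 133
For equation 1: M_1 = 7, 7 ≡ 7 (mod 19), inverse of 7 mod 19 is 11 (check: 7 × 11 = 77 ≡ 1 (mod 19))
For equation 2: M_2 = 19, 19 ≡ 5 (mod 7), inverse of 19 mod 7 is 3 (check: 5 × 3 = 15 ≡ 1 (mod 7))
Combine: n ≡ Σ r_i×M_i×(M_i⁻¹ mod m_i) = 9×7×11 + 2×19×3 = 693 + 114 = 807
807 mod 133 = 9
n ≡ 9 (mod 133)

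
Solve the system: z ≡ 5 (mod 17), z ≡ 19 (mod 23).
M = 17 × 23 = 391. M₁ = 23, y₁ ≡ 3 (mod 17). M₂ = 17, y₂ ≡ 19 (mod 23). z = 5×23×3 + 19×17×19 ≡ 226 (mod 391)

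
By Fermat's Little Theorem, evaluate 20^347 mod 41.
By Fermat: 20^{40} ≡ 1 (mod 41). 347 = 8×40 + 27. So 20^{347} ≡ 20^{27} ≡ 8 (mod 41)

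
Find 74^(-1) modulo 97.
59

Using Extended Euclidean Algorithm:
gcd(74, 97) = 1
Bezout coefficients: 74 × -38 + 97 × 29 = 1
So 74 × -38 ≡ 1 (mod 97)
The inverse is -38 mod 97 = 59
Verification: 74 × 59 = 4366 = 45 × 97 + 1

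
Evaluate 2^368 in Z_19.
Using Fermat: 2^{18} ≡ 1 (mod 19). 368 ≡ 8 (mod 18). So 2^{368} ≡ 2^{8} ≡ 9 (mod 19)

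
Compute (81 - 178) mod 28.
15

(81 - 178) = -97
-97 mod 28 = 15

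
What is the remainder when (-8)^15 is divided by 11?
Using Fermat: (-8)^{10} ≡ 1 (mod 11). 15 ≡ 5 (mod 10). So (-8)^{15} ≡ (-8)^{5} ≡ 1 (mod 11)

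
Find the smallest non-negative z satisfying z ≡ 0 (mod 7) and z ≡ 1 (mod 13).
M = 7 × 13 = 91. M₁ = 13, y₁ ≡ 6 (mod 7). M₂ = 7, y₂ ≡ 2 (mod 13). z = 0×13×6 + 1×7×2 ≡ 14 (mod 91)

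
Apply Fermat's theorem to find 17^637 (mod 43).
By Fermat: 17^{42} ≡ 1 (mod 43). 637 ≡ 7 (mod 42). So 17^{637} ≡ 17^{7} ≡ 36 (mod 43)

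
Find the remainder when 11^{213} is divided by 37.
By Fermat: 11^{36} ≡ 1 (mod 37). 213 = 5×36 + 33. So 11^{213} ≡ 11^{33} ≡ 36 (mod 37)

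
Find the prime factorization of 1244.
2^2 × 311

Divide by primes starting from smallest:
1244 ÷ 2 = 622
622 ÷ 2 = 311
311 ÷ 311 = 1

1244 = 2^2 × 311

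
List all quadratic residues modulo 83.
QRs mod 83: {1, 3, 4, 7, 9, 10, 11, 12, 16, 17, 21, 23, 25, 26, 27, 28, 29, 30, 31, 33, 36, 37, 38, 40, 41, 44, 48, 49, 51, 59, 61, 63, 64, 65, 68, 69, 70, 75, 77, 78, 81}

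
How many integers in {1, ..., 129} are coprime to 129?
84

Prime factorization: 129 = 3 × 43
Using the formula φ(n) = n × Π(1 - 1/p) for each prime factor p:
φ(129) = 129 × (1 - 1/3) × (1 - 1/43)
φ(129) = 84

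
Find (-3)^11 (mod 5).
Using Fermat: (-3)^{4} ≡ 1 (mod 5). 11 ≡ 3 (mod 4). So (-3)^{11} ≡ (-3)^{3} ≡ 3 (mod 5)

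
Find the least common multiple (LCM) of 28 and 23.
644

First find GCD(28, 23) using the Euclidean algorithm:
28 = 1 × 23 + 5
23 = 4 × 5 + 3
5 = 1 × 3 + 2
3 = 1 × 2 + 1
2 = 2 × 1 + 0
GCD(28, 23) = 1

LCM formula: LCM(a, b) = (a × b) / GCD(a, b)
LCM(28, 23) = (28 × 23) / 1
LCM(28, 23) = 644 / 1
LCM(28, 23) = 644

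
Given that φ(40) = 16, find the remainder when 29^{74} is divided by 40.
By Euler: 29^{16} ≡ 1 (mod 40) since gcd(29, 40) = 1. 74 = 4×16 + 10. So 29^{74} ≡ 29^{10} ≡ 1 (mod 40)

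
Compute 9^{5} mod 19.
16

Using successive squaring:
Binary expansion of 5: 101
Powers of 9 mod 19 (each is the square of the previous):
  9^1 ≡ 9 (mod 19)
  9^2 ≡ 9² = 81 ≡ 5 (mod 19)
  9^4 ≡ 5² = 25 ≡ 6 (mod 19)
5 = 4 + 1, so 9^5 = 9^4 × 9^1 ≡ 6 × 9 (mod 19)
Multiplying step by step:
  6 × 9 = 54 ≡ 16 (mod 19)
Result: 9^5 ≡ 16 (mod 19)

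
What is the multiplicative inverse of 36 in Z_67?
54

Using Extended Euclidean Algorithm:
gcd(36, 67) = 1
Bezout coefficients: 36 × -13 + 67 × 7 = 1
So 36 × -13 ≡ 1 (mod 67)
The inverse is -13 mod 67 = 54
Verification: 36 × 54 = 1944 = 29 × 67 + 1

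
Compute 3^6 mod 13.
6 = 4 + 2 (binary 110). Repeated squaring mod 13: 3^1 ≡ 3; 3^2 ≡ 3² = 9 ≡ 9; 3^4 ≡ 9² = 81 ≡ 3. Multiply: 3^6 = 3^4 × 3^2 ≡ 3 × 9 (mod 13): 3 × 9 = 27 ≡ 1. So 3^6 ≡ 1 (mod 13).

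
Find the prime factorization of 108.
2^2 × 3^3

Divide by primes starting from smallest:
108 ÷ 2 = 54
54 ÷ 2 = 27
27 ÷ 3 = 9
9 ÷ 3 = 3
3 ÷ 3 = 1

108 = 2^2 × 3^3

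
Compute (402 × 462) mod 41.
35

(402 × 462) = 185724
185724 mod 41 = 35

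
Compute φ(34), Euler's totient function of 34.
16

Prime factorization: 34 = 2 × 17
Using the formula φ(n) = n × Π(1 - 1/p) for each prime factor p:
φ(34) = 34 × (1 - 1/2) × (1 - 1/17)
φ(34) = 16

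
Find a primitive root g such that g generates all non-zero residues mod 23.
p - 1 = 22 has prime divisors 2, 11. h is a primitive root mod 23 iff h^(22/q) ≢ 1 (mod 23) for each such q.
h = 2: 2^11 ≡ 1, 2^2 ≡ 4 (mod 23); 2^11 ≡ 1, so not a primitive root.
h = 3: 3^11 ≡ 1, 3^2 ≡ 9 (mod 23); 3^11 ≡ 1, so not a primitive root.
h = 4: 4^11 ≡ 1, 4^2 ≡ 16 (mod 23); 4^11 ≡ 1, so not a primitive root.
h = 5: 5^11 ≡ 22, 5^2 ≡ 2 (mod 23); none is 1, so 5 has order 22 and is a primitive root.
The smallest primitive root mod 23 is g = 5.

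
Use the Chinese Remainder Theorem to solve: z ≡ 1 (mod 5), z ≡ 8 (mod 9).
M = 5 × 9 = 45. M₁ = 9, y₁ ≡ 4 (mod 5). M₂ = 5, y₂ ≡ 2 (mod 9). z = 1×9×4 + 8×5×2 ≡ 26 (mod 45)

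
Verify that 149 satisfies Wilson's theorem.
(148)! mod 149 = 148. Since this equals -1 (mod 149), Wilson confirms 149 is prime.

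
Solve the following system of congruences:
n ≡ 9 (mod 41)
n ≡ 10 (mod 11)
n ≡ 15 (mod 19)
1649

Using the Chinese Remainder Theorem:
M = product of moduli = 8569
For equation 1: M_1 = 209, 209 ≡ 4 (mod 41), inverse of 209 mod 41 is 31 (check: 4 × 31 = 124 ≡ 1 (mod 41))
For equation 2: M_2 = 779, 779 ≡ 9 (mod 11), inverse of 779 mod 11 is 5 (check: 9 × 5 = 45 ≡ 1 (mod 11))
For equation 3: M_3 = 451, 451 ≡ 14 (mod 19), inverse of 451 mod 19 is 15 (check: 14 × 15 = 210 ≡ 1 (mod 19))
Combine: n ≡ Σ r_i×M_i×(M_i⁻¹ mod m_i) = 9×209×31 + 10×779×5 + 15×451×15 = 58311 + 38950 + 101475 = 198736
198736 mod 8569 = 1649
n ≡ 1649 (mod 8569)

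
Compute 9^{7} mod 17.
2

Using successive squaring:
Binary expansion of 7: 111
Powers of 9 mod 17 (each is the square of the previous):
  9^1 ≡ 9 (mod 17)
  9^2 ≡ 9² = 81 ≡ 13 (mod 17)
  9^4 ≡ 13² = 169 ≡ 16 (mod 17)
7 = 4 + 2 + 1, so 9^7 = 9^4 × 9^2 × 9^1 ≡ 16 × 13 × 9 (mod 17)
Multiplying step by step:
  16 × 13 = 208 ≡ 4 (mod 17)
  4 × 9 = 36 ≡ 2 (mod 17)
Result: 9^7 ≡ 2 (mod 17)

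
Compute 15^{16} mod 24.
9

Using successive squaring:
Binary expansion of 16: 10000
Powers of 15 mod 24 (each is the square of the previous):
  15^1 ≡ 15 (mod 24)
  15^2 ≡ 15² = 225 ≡ 9 (mod 24)
  15^4 ≡ 9² = 81 ≡ 9 (mod 24)
  15^8 ≡ 9² = 81 ≡ 9 (mod 24)
  15^16 ≡ 9² = 81 ≡ 9 (mod 24)
16 is a power of 2, so 15^16 is the last square: ≡ 9 (mod 24)
Result: 15^16 ≡ 9 (mod 24)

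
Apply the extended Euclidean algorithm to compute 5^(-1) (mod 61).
Extended GCD: 5(-12) + 61(1) = 1. So 5^(-1) ≡ 49 ≡ 49 (mod 61). Verify: 5 × 49 = 245 ≡ 1 (mod 61)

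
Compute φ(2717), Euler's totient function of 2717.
2160

Prime factorization: 2717 = 11 × 13 × 19
Using the formula φ(n) = n × Π(1 - 1/p) for each prime factor p:
φ(2717) = 2717 × (1 - 1/11) × (1 - 1/13) × (1 - 1/19)
φ(2717) = 2160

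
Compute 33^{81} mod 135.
108

Using successive squaring:
Binary expansion of 81: 1010001
Powers of 33 mod 135 (each is the square of the previous):
  33^1 ≡ 33 (mod 135)
  33^2 ≡ 33² = 1089 ≡ 9 (mod 135)
  33^4 ≡ 9² = 81 ≡ 81 (mod 135)
  33^8 ≡ 81² = 6561 ≡ 81 (mod 135)
  33^16 ≡ 81² = 6561 ≡ 81 (mod 135)
  33^32 ≡ 81² = 6561 ≡ 81 (mod 135)
  33^64 ≡ 81² = 6561 ≡ 81 (mod 135)
81 = 64 + 16 + 1, so 33^81 = 33^64 × 33^16 × 33^1 ≡ 81 × 81 × 33 (mod 135)
Multiplying step by step:
  81 × 81 = 6561 ≡ 81 (mod 135)
  81 × 33 = 2673 ≡ 108 (mod 135)
Result: 33^81 ≡ 108 (mod 135)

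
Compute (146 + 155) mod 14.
7

(146 + 155) = 301
301 mod 14 = 7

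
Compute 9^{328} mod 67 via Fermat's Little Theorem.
24

By Fermat's Little Theorem, a^(p-1) ≡ 1 (mod p) for prime p and gcd(a, p) = 1
Here p = 67, so 9^66 ≡ 1 (mod 67)
We can reduce the exponent: 328 mod 66 = 64
So 9^328 ≡ 9^64 (mod 67)
Computing: 9^64 mod 67 = 24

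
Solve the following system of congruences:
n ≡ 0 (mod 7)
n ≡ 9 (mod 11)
42

Using the Chinese Remainder Theorem:
M = product of moduli = 77
For equation 1: M_1 = 11, 11 ≡ 4 (mod 7), inverse of 11 mod 7 is 2 (check: 4 × 2 = 8 ≡ 1 (mod 7))
For equation 2: M_2 = 7, 7 ≡ 7 (mod 11), inverse of 7 mod 11 is 8 (check: 7 × 8 = 56 ≡ 1 (mod 11))
Combine: n ≡ Σ r_i×M_i×(M_i⁻¹ mod m_i) = 0×11×2 + 9×7×8 = 0 + 504 = 504
504 mod 77 = 42
n ≡ 42 (mod 77)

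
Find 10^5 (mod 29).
5 = 4 + 1 (binary 101). Repeated squaring mod 29: 10^1 ≡ 10; 10^2 ≡ 10² = 100 ≡ 13; 10^4 ≡ 13² = 169 ≡ 24. Multiply: 10^5 = 10^4 × 10^1 ≡ 24 × 10 (mod 29): 24 × 10 = 240 ≡ 8. So 10^5 ≡ 8 (mod 29).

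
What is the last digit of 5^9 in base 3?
5 ≡ 2 (mod 3). 9 = 8 + 1 (binary 1001). Repeated squaring mod 3: 2^1 ≡ 2; 2^2 ≡ 2² = 4 ≡ 1; 2^4 ≡ 1² = 1 ≡ 1; 2^8 ≡ 1² = 1 ≡ 1. Multiply: 5^9 ≡ 2^8 × 2^1 ≡ 1 × 2 (mod 3): 1 × 2 = 2 ≡ 2. So 5^9 ≡ 2 (mod 3).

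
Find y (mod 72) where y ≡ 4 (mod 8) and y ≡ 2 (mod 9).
M = 8 × 9 = 72. M₁ = 9, y₁ ≡ 1 (mod 8). M₂ = 8, y₂ ≡ 8 (mod 9). y = 4×9×1 + 2×8×8 ≡ 20 (mod 72)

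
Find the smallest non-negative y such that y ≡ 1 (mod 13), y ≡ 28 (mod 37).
287

Using the Chinese Remainder Theorem:
M = product of moduli = 481
For equation 1: M_1 = 37, 37 ≡ 11 (mod 13), inverse of 37 mod 13 is 6 (check: 11 × 6 = 66 ≡ 1 (mod 13))
For equation 2: M_2 = 13, 13 ≡ 13 (mod 37), inverse of 13 mod 37 is 20 (check: 13 × 20 = 260 ≡ 1 (mod 37))
Combine: y ≡ Σ r_i×M_i×(M_i⁻¹ mod m_i) = 1×37×6 + 28×13×20 = 222 + 7280 = 7502
7502 mod 481 = 287
y ≡ 287 (mod 481)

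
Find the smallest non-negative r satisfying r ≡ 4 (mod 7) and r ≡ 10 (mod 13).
M = 7 × 13 = 91. M₁ = 13, y₁ ≡ 6 (mod 7). M₂ = 7, y₂ ≡ 2 (mod 13). r = 4×13×6 + 10×7×2 ≡ 88 (mod 91)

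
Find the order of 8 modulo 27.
Powers of 8 mod 27: 8^1≡8, 8^2≡10, 8^3≡26, 8^4≡19, 8^5≡17, 8^6≡1. Order = 6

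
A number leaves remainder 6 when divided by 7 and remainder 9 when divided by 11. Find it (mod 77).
M = 7 × 11 = 77. M₁ = 11, y₁ ≡ 2 (mod 7). M₂ = 7, y₂ ≡ 8 (mod 11). k = 6×11×2 + 9×7×8 ≡ 20 (mod 77)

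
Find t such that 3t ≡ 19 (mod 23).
14

Since gcd(3, 23) = 1 divides 19, a solution exists.
Multiply both sides by the inverse of 3 mod 23:
  3^(-1) mod 23 = 8
  x ≡ 8 × 19 ≡ 152 ≡ 14 (mod 23)
Verification: 3 × 14 = 42 = 1 × 23 + 19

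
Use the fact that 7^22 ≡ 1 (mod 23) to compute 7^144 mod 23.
By Fermat: 7^{22} ≡ 1 (mod 23). 144 = 6×22 + 12. So 7^{144} ≡ 7^{12} ≡ 16 (mod 23)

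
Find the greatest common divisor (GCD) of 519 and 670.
1

Using the Euclidean algorithm:
519 = 0 × 670 + 519
670 = 1 × 519 + 151
519 = 3 × 151 + 66
151 = 2 × 66 + 19
66 = 3 × 19 + 9
19 = 2 × 9 + 1
9 = 9 × 1 + 0

GCD(519, 670) = 1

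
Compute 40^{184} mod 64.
0

Using successive squaring:
Binary expansion of 184: 10111000
Powers of 40 mod 64 (each is the square of the previous):
  40^1 ≡ 40 (mod 64)
  40^2 ≡ 40² = 1600 ≡ 0 (mod 64)
  40^4 ≡ 0² = 0 ≡ 0 (mod 64)
  40^8 ≡ 0² = 0 ≡ 0 (mod 64)
  40^16 ≡ 0² = 0 ≡ 0 (mod 64)
  40^32 ≡ 0² = 0 ≡ 0 (mod 64)
  40^64 ≡ 0² = 0 ≡ 0 (mod 64)
  40^128 ≡ 0² = 0 ≡ 0 (mod 64)
184 = 128 + 32 + 16 + 8, so 40^184 = 40^128 × 40^32 × 40^16 × 40^8 ≡ 0 × 0 × 0 × 0 (mod 64)
Multiplying step by step:
  0 × 0 = 0 ≡ 0 (mod 64)
  0 × 0 = 0 ≡ 0 (mod 64)
  0 × 0 = 0 ≡ 0 (mod 64)
Result: 40^184 ≡ 0 (mod 64)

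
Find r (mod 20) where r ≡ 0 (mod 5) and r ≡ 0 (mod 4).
M = 5 × 4 = 20. M₁ = 4, y₁ ≡ 4 (mod 5). M₂ = 5, y₂ ≡ 1 (mod 4). r = 0×4×4 + 0×5×1 ≡ 0 (mod 20)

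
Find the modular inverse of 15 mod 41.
15^(-1) ≡ 11 (mod 41). Verification: 15 × 11 = 165 ≡ 1 (mod 41)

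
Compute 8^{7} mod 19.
8

Using successive squaring:
Binary expansion of 7: 111
Powers of 8 mod 19 (each is the square of the previous):
  8^1 ≡ 8 (mod 19)
  8^2 ≡ 8² = 64 ≡ 7 (mod 19)
  8^4 ≡ 7² = 49 ≡ 11 (mod 19)
7 = 4 + 2 + 1, so 8^7 = 8^4 × 8^2 × 8^1 ≡ 11 × 7 × 8 (mod 19)
Multiplying step by step:
  11 × 7 = 77 ≡ 1 (mod 19)
  1 × 8 = 8 ≡ 8 (mod 19)
Result: 8^7 ≡ 8 (mod 19)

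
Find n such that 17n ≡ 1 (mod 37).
17^(-1) ≡ 24 (mod 37). Verification: 17 × 24 = 408 ≡ 1 (mod 37)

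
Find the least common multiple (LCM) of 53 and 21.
1113

First find GCD(53, 21) using the Euclidean algorithm:
53 = 2 × 21 + 11
21 = 1 × 11 + 10
11 = 1 × 10 + 1
10 = 10 × 1 + 0
GCD(53, 21) = 1

LCM formula: LCM(a, b) = (a × b) / GCD(a, b)
LCM(53, 21) = (53 × 21) / 1
LCM(53, 21) = 1113 / 1
LCM(53, 21) = 1113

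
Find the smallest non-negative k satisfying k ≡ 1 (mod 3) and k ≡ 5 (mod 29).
M = 3 × 29 = 87. M₁ = 29, y₁ ≡ 2 (mod 3). M₂ = 3, y₂ ≡ 10 (mod 29). k = 1×29×2 + 5×3×10 ≡ 34 (mod 87)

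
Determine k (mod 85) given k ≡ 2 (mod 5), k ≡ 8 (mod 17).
42

Using the Chinese Remainder Theorem:
M = product of moduli = 85
For equation 1: M_1 = 17, 17 ≡ 2 (mod 5), inverse of 17 mod 5 is 3 (check: 2 × 3 = 6 ≡ 1 (mod 5))
For equation 2: M_2 = 5, 5 ≡ 5 (mod 17), inverse of 5 mod 17 is 7 (check: 5 × 7 = 35 ≡ 1 (mod 17))
Combine: k ≡ Σ r_i×M_i×(M_i⁻¹ mod m_i) = 2×17×3 + 8×5×7 = 102 + 280 = 382
382 mod 85 = 42
k ≡ 42 (mod 85)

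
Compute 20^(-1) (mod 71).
32

Using Extended Euclidean Algorithm:
gcd(20, 71) = 1
Bezout coefficients: 20 × 32 + 71 × -9 = 1
So 20 × 32 ≡ 1 (mod 71)
The inverse is 32 mod 71 = 32
Verification: 20 × 32 = 640 = 9 × 71 + 1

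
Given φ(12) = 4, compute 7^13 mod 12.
By Euler: 7^{4} ≡ 1 (mod 12) since gcd(7, 12) = 1. 13 = 3×4 + 1. So 7^{13} ≡ 7^{1} ≡ 7 (mod 12)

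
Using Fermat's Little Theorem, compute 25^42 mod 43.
By Fermat's Little Theorem, 25^{42} ≡ 1 (mod 43) since 43 is prime and gcd(25, 43) = 1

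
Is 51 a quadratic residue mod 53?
By Euler's criterion: 51^{26} ≡ 52 (mod 53). Since this equals -1 (≡ 52), 51 is not a QR.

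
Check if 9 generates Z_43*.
p - 1 = 42 has prime divisors 2, 3, 7. Check 9^(42/q) mod 43 for each: 9^(42/2) = 9^21 ≡ 1, 9^(42/3) = 9^14 ≡ 6, 9^(42/7) = 9^6 ≡ 4 (mod 43). Since 9^21 ≡ 1 (mod 43), the order of 9 divides 21 (in fact the order is 21) ≠ 42, so it is not a primitive root.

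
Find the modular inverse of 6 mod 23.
6^(-1) ≡ 4 (mod 23). Verification: 6 × 4 = 24 ≡ 1 (mod 23)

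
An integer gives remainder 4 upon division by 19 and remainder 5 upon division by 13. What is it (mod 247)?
M = 19 × 13 = 247. M₁ = 13, y₁ ≡ 3 (mod 19). M₂ = 19, y₂ ≡ 11 (mod 13). z = 4×13×3 + 5×19×11 ≡ 213 (mod 247). The smallest positive such number is 213.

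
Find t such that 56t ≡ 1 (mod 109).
56^(-1) ≡ 37 (mod 109). Verification: 56 × 37 = 2072 ≡ 1 (mod 109)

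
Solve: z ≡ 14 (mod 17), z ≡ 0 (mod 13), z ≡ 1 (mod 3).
M = 17 × 13 × 3 = 663. M₁ = 39, y₁ ≡ 7 (mod 17). M₂ = 51, y₂ ≡ 12 (mod 13). M₃ = 221, y₃ ≡ 2 (mod 3). z = 14×39×7 + 0×51×12 + 1×221×2 ≡ 286 (mod 663)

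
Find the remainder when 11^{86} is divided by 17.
By Fermat: 11^{16} ≡ 1 (mod 17). 86 = 5×16 + 6. So 11^{86} ≡ 11^{6} ≡ 8 (mod 17)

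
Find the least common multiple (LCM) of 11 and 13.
143

First find GCD(11, 13) using the Euclidean algorithm:
11 = 0 × 13 + 11
13 = 1 × 11 + 2
11 = 5 × 2 + 1
2 = 2 × 1 + 0
GCD(11, 13) = 1

LCM formula: LCM(a, b) = (a × b) / GCD(a, b)
LCM(11, 13) = (11 × 13) / 1
LCM(11, 13) = 143 / 1
LCM(11, 13) = 143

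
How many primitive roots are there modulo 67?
20

The number of primitive roots modulo p is φ(p-1) = φ(66)
φ(66) = 20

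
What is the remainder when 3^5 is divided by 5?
5 = 4 + 1 (binary 101). Repeated squaring mod 5: 3^1 ≡ 3; 3^2 ≡ 3² = 9 ≡ 4; 3^4 ≡ 4² = 16 ≡ 1. Multiply: 3^5 = 3^4 × 3^1 ≡ 1 × 3 (mod 5): 1 × 3 = 3 ≡ 3. So 3^5 ≡ 3 (mod 5).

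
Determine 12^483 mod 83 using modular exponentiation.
Using Fermat: 12^{82} ≡ 1 (mod 83). 483 ≡ 73 (mod 82). So 12^{483} ≡ 12^{73} ≡ 3 (mod 83)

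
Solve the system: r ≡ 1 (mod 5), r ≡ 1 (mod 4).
M = 5 × 4 = 20. M₁ = 4, y₁ ≡ 4 (mod 5). M₂ = 5, y₂ ≡ 1 (mod 4). r = 1×4×4 + 1×5×1 ≡ 1 (mod 20)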